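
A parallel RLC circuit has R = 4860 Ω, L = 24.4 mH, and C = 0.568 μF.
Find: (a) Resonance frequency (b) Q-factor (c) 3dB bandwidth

Step 1 — Resonance: ω₀ = 1/√(LC) = 1/√(0.0244·5.68e-07) = 8494 rad/s.
Step 2 — f₀ = ω₀/(2π) = 1352 Hz.
Step 3 — Parallel Q: Q = R/(ω₀L) = 4860/(8494·0.0244) = 23.45.
Step 4 — Bandwidth: Δω = ω₀/Q = 362.3 rad/s; BW = Δω/(2π) = 57.65 Hz.

(a) f₀ = 1352 Hz  (b) Q = 23.45  (c) BW = 57.65 Hz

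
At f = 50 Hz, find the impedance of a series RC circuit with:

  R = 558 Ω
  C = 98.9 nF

Step 1 — Angular frequency: ω = 2π·f = 2π·50 = 314.2 rad/s.
Step 2 — Component impedances:
  R: Z = R = 558 Ω
  C: Z = 1/(jωC) = -j/(ω·C) = 0 - j3.219e+04 Ω
Step 3 — Series combination: Z_total = R + C = 558 - j3.219e+04 Ω = 3.219e+04∠-89.0° Ω.

Z = 558 - j3.219e+04 Ω = 3.219e+04∠-89.0° Ω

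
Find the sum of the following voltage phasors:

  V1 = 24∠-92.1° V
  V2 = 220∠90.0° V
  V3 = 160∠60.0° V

Step 1 — Convert each phasor to rectangular form:
  V1 = 24·(cos(-92.1°) + j·sin(-92.1°)) = -0.8794 - j23.98 V
  V2 = 220·(cos(90.0°) + j·sin(90.0°)) = 0 + j220 V
  V3 = 160·(cos(60.0°) + j·sin(60.0°)) = 80 + j138.6 V
Step 2 — Sum components: V_total = 79.12 + j334.6 V.
Step 3 — Convert to polar: |V_total| = 343.8 V, ∠V_total = 76.7°.

V_total = 343.8∠76.7° V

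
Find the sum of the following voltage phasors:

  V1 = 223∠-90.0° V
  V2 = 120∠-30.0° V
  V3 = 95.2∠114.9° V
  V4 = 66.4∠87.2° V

Step 1 — Convert each phasor to rectangular form:
  V1 = 223·(cos(-90.0°) + j·sin(-90.0°)) = 0 - j223 V
  V2 = 120·(cos(-30.0°) + j·sin(-30.0°)) = 103.9 - j60 V
  V3 = 95.2·(cos(114.9°) + j·sin(114.9°)) = -40.08 + j86.35 V
  V4 = 66.4·(cos(87.2°) + j·sin(87.2°)) = 3.244 + j66.32 V
Step 2 — Sum components: V_total = 67.08 - j130.3 V.
Step 3 — Convert to polar: |V_total| = 146.6 V, ∠V_total = -62.8°.

V_total = 146.6∠-62.8° V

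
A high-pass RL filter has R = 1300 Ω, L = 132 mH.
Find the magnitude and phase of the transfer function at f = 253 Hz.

Step 1 — Angular frequency: ω = 2π·253 = 1590 rad/s.
Step 2 — Transfer function: H(jω) = jωL/(R + jωL).
Step 3 — Numerator jωL = j·209.8; denominator R + jωL = 1300 + j209.8.
Step 4 — H = 0.02539 + j0.1573.
Step 5 — Magnitude: |H| = 0.1593 (-16.0 dB); phase: φ = 80.8°.

|H| = 0.1593 (-16.0 dB), φ = 80.8°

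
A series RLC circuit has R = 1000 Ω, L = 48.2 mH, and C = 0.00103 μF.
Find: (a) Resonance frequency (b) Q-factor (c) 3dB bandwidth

Step 1 — Resonance: ω₀ = 1/√(LC) = 1/√(0.0482·1.03e-09) = 1.419e+05 rad/s.
Step 2 — f₀ = ω₀/(2π) = 2.259e+04 Hz.
Step 3 — Series Q: Q = ω₀L/R = 1.419e+05·0.0482/1000 = 6.841.
Step 4 — Bandwidth: Δω = ω₀/Q = 2.075e+04 rad/s; BW = Δω/(2π) = 3302 Hz.

(a) f₀ = 2.259e+04 Hz  (b) Q = 6.841  (c) BW = 3302 Hz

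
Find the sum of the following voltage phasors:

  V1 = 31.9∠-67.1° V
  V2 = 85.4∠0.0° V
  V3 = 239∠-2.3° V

Step 1 — Convert each phasor to rectangular form:
  V1 = 31.9·(cos(-67.1°) + j·sin(-67.1°)) = 12.41 - j29.39 V
  V2 = 85.4·(cos(0.0°) + j·sin(0.0°)) = 85.4 V
  V3 = 239·(cos(-2.3°) + j·sin(-2.3°)) = 238.8 - j9.591 V
Step 2 — Sum components: V_total = 336.6 - j38.98 V.
Step 3 — Convert to polar: |V_total| = 338.9 V, ∠V_total = -6.6°.

V_total = 338.9∠-6.6° V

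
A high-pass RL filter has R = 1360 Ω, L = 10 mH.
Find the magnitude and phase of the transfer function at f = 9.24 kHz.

Step 1 — Angular frequency: ω = 2π·9240 = 5.806e+04 rad/s.
Step 2 — Transfer function: H(jω) = jωL/(R + jωL).
Step 3 — Numerator jωL = j·580.6; denominator R + jωL = 1360 + j580.6.
Step 4 — H = 0.1541 + j0.3611.
Step 5 — Magnitude: |H| = 0.3926 (-8.1 dB); phase: φ = 66.9°.

|H| = 0.3926 (-8.1 dB), φ = 66.9°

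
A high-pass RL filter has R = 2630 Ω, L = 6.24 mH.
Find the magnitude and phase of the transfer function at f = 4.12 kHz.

Step 1 — Angular frequency: ω = 2π·4120 = 2.589e+04 rad/s.
Step 2 — Transfer function: H(jω) = jωL/(R + jωL).
Step 3 — Numerator jωL = j·161.5; denominator R + jωL = 2630 + j161.5.
Step 4 — H = 0.003758 + j0.06119.
Step 5 — Magnitude: |H| = 0.0613 (-24.3 dB); phase: φ = 86.5°.

|H| = 0.0613 (-24.3 dB), φ = 86.5°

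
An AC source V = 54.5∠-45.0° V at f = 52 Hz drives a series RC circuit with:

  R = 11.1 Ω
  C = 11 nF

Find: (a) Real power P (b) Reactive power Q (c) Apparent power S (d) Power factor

Step 1 — Angular frequency: ω = 2π·f = 2π·52 = 326.7 rad/s.
Step 2 — Component impedances:
  R: Z = R = 11.1 Ω
  C: Z = 1/(jωC) = -j/(ω·C) = 0 - j2.782e+05 Ω
Step 3 — Series combination: Z_total = R + C = 11.1 - j2.782e+05 Ω = 2.782e+05∠-90.0° Ω.
Step 4 — Source phasor: V = 54.5∠-45.0° V = 38.54 - j38.54 V.
Step 5 — Current: I = V / Z = 0.0001385 + j0.0001385 A = 0.0001959∠45.0° A.
Step 6 — Complex power: S = V·I* = 4.259e-07 - j0.01068 VA.
Step 7 — Real power: P = Re(S) = 4.259e-07 W.
Step 8 — Reactive power: Q = Im(S) = -0.01068 VAR.
Step 9 — Apparent power: |S| = 0.01068 VA.
Step 10 — Power factor: PF = P/|S| = 3.989e-05 (leading).

(a) P = 4.259e-07 W  (b) Q = -0.01068 VAR  (c) S = 0.01068 VA  (d) PF = 3.989e-05 (leading)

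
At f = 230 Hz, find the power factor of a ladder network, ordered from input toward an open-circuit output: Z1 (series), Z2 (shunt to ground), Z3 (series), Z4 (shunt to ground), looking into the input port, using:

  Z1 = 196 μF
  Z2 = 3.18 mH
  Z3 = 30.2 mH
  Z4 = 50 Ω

Step 1 — Angular frequency: ω = 2π·f = 2π·230 = 1445 rad/s.
Step 2 — Component impedances:
  Z1: Z = 1/(jωC) = -j/(ω·C) = 0 - j3.531 Ω
  Z2: Z = jωL = j·1445·0.00318 = 0 + j4.596 Ω
  Z3: Z = jωL = j·1445·0.0302 = 0 + j43.64 Ω
  Z4: Z = R = 50 Ω
Step 3 — Ladder network (open output): work backward from the far end, alternating series and parallel combinations. Z_in = 0.2188 + j0.854 Ω = 0.8815∠75.6° Ω.
Step 4 — Power factor: PF = cos(φ) = Re(Z)/|Z| = 0.2188/0.8815 = 0.2482.
Step 5 — Type: Im(Z) = 0.854 ⇒ lagging (phase φ = 75.6°).

PF = 0.2482 (lagging, φ = 75.6°)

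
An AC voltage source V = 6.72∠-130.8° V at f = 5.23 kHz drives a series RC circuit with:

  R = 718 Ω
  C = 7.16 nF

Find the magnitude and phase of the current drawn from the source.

Step 1 — Angular frequency: ω = 2π·f = 2π·5230 = 3.286e+04 rad/s.
Step 2 — Component impedances:
  R: Z = R = 718 Ω
  C: Z = 1/(jωC) = -j/(ω·C) = 0 - j4250 Ω
Step 3 — Series combination: Z_total = R + C = 718 - j4250 Ω = 4310∠-80.4° Ω.
Step 4 — Source phasor: V = 6.72∠-130.8° V = -4.391 - j5.087 V.
Step 5 — Ohm's law: I = V / Z_total = (-4.391 - j5.087) / (718 - j4250) = 0.000994 - j0.001201 A.
Step 6 — Convert to polar: |I| = 0.001559 A, ∠I = -50.4°.

I = 0.001559∠-50.4° A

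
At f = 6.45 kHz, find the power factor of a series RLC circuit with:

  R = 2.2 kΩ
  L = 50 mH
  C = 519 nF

Step 1 — Angular frequency: ω = 2π·f = 2π·6450 = 4.053e+04 rad/s.
Step 2 — Component impedances:
  R: Z = R = 2200 Ω
  L: Z = jωL = j·4.053e+04·0.05 = 0 + j2026 Ω
  C: Z = 1/(jωC) = -j/(ω·C) = 0 - j47.54 Ω
Step 3 — Series combination: Z_total = R + L + C = 2200 + j1979 Ω = 2959∠42.0° Ω.
Step 4 — Power factor: PF = cos(φ) = Re(Z)/|Z| = 2200/2959 = 0.7435.
Step 5 — Type: Im(Z) = 1979 ⇒ lagging (phase φ = 42.0°).

PF = 0.7435 (lagging, φ = 42.0°)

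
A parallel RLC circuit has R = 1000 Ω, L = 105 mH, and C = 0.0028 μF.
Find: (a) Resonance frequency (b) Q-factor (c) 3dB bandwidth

Step 1 — Resonance: ω₀ = 1/√(LC) = 1/√(0.105·2.8e-09) = 5.832e+04 rad/s.
Step 2 — f₀ = ω₀/(2π) = 9282 Hz.
Step 3 — Parallel Q: Q = R/(ω₀L) = 1000/(5.832e+04·0.105) = 0.1633.
Step 4 — Bandwidth: Δω = ω₀/Q = 3.571e+05 rad/s; BW = Δω/(2π) = 5.684e+04 Hz.

(a) f₀ = 9282 Hz  (b) Q = 0.1633  (c) BW = 5.684e+04 Hz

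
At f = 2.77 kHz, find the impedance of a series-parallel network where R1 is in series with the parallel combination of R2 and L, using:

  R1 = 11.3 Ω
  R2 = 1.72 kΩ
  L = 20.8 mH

Step 1 — Angular frequency: ω = 2π·f = 2π·2770 = 1.74e+04 rad/s.
Step 2 — Component impedances:
  R1: Z = R = 11.3 Ω
  R2: Z = R = 1720 Ω
  L: Z = jωL = j·1.74e+04·0.0208 = 0 + j362 Ω
Step 3 — Parallel branch: R2 || L = 1/(1/R2 + 1/L) = 72.96 + j346.7 Ω.
Step 4 — Series with R1: Z_total = R1 + (R2 || L) = 84.26 + j346.7 Ω = 356.7∠76.3° Ω.

Z = 84.26 + j346.7 Ω = 356.7∠76.3° Ω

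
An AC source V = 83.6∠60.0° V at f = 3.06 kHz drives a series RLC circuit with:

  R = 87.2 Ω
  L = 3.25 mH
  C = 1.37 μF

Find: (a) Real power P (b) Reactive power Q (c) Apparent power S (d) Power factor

Step 1 — Angular frequency: ω = 2π·f = 2π·3060 = 1.923e+04 rad/s.
Step 2 — Component impedances:
  R: Z = R = 87.2 Ω
  L: Z = jωL = j·1.923e+04·0.00325 = 0 + j62.49 Ω
  C: Z = 1/(jωC) = -j/(ω·C) = 0 - j37.96 Ω
Step 3 — Series combination: Z_total = R + L + C = 87.2 + j24.52 Ω = 90.58∠15.7° Ω.
Step 4 — Source phasor: V = 83.6∠60.0° V = 41.8 + j72.4 V.
Step 5 — Current: I = V / Z = 0.6606 + j0.6445 A = 0.9229∠44.3° A.
Step 6 — Complex power: S = V·I* = 74.27 + j20.89 VA.
Step 7 — Real power: P = Re(S) = 74.27 W.
Step 8 — Reactive power: Q = Im(S) = 20.89 VAR.
Step 9 — Apparent power: |S| = 77.16 VA.
Step 10 — Power factor: PF = P/|S| = 0.9627 (lagging).

(a) P = 74.27 W  (b) Q = 20.89 VAR  (c) S = 77.16 VA  (d) PF = 0.9627 (lagging)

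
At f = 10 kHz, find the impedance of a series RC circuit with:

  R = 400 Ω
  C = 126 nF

Step 1 — Angular frequency: ω = 2π·f = 2π·1e+04 = 6.283e+04 rad/s.
Step 2 — Component impedances:
  R: Z = R = 400 Ω
  C: Z = 1/(jωC) = -j/(ω·C) = 0 - j126.3 Ω
Step 3 — Series combination: Z_total = R + C = 400 - j126.3 Ω = 419.5∠-17.5° Ω.

Z = 400 - j126.3 Ω = 419.5∠-17.5° Ω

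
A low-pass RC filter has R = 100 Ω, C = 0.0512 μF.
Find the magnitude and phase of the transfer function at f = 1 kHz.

Step 1 — Angular frequency: ω = 2π·1000 = 6283 rad/s.
Step 2 — Transfer function: H(jω) = 1/(1 + jωRC).
Step 3 — Denominator: 1 + jωRC = 1 + j·6283·100·5.12e-08 = 1 + j0.03217.
Step 4 — H = 0.999 - j0.03214.
Step 5 — Magnitude: |H| = 0.9995 (-0.0 dB); phase: φ = -1.8°.

|H| = 0.9995 (-0.0 dB), φ = -1.8°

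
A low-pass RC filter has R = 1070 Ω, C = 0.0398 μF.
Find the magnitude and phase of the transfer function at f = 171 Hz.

Step 1 — Angular frequency: ω = 2π·171 = 1074 rad/s.
Step 2 — Transfer function: H(jω) = 1/(1 + jωRC).
Step 3 — Denominator: 1 + jωRC = 1 + j·1074·1070·3.98e-08 = 1 + j0.04576.
Step 4 — H = 0.9979 - j0.04566.
Step 5 — Magnitude: |H| = 0.999 (-0.0 dB); phase: φ = -2.6°.

|H| = 0.999 (-0.0 dB), φ = -2.6°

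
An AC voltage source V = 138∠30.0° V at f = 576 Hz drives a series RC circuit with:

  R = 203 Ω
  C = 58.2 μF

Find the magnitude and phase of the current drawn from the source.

Step 1 — Angular frequency: ω = 2π·f = 2π·576 = 3619 rad/s.
Step 2 — Component impedances:
  R: Z = R = 203 Ω
  C: Z = 1/(jωC) = -j/(ω·C) = 0 - j4.748 Ω
Step 3 — Series combination: Z_total = R + C = 203 - j4.748 Ω = 203.1∠-1.3° Ω.
Step 4 — Source phasor: V = 138∠30.0° V = 119.5 + j69 V.
Step 5 — Ohm's law: I = V / Z_total = (119.5 + j69) / (203 - j4.748) = 0.5805 + j0.3535 A.
Step 6 — Convert to polar: |I| = 0.6796 A, ∠I = 31.3°.

I = 0.6796∠31.3° A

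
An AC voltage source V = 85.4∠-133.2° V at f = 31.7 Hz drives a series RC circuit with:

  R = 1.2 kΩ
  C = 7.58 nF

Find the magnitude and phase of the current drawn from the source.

Step 1 — Angular frequency: ω = 2π·f = 2π·31.7 = 199.2 rad/s.
Step 2 — Component impedances:
  R: Z = R = 1200 Ω
  C: Z = 1/(jωC) = -j/(ω·C) = 0 - j6.624e+05 Ω
Step 3 — Series combination: Z_total = R + C = 1200 - j6.624e+05 Ω = 6.624e+05∠-89.9° Ω.
Step 4 — Source phasor: V = 85.4∠-133.2° V = -58.46 - j62.25 V.
Step 5 — Ohm's law: I = V / Z_total = (-58.46 - j62.25) / (1200 - j6.624e+05) = 9.383e-05 - j8.843e-05 A.
Step 6 — Convert to polar: |I| = 0.0001289 A, ∠I = -43.3°.

I = 0.0001289∠-43.3° A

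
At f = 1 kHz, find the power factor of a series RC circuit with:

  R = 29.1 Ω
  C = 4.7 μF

Step 1 — Angular frequency: ω = 2π·f = 2π·1000 = 6283 rad/s.
Step 2 — Component impedances:
  R: Z = R = 29.1 Ω
  C: Z = 1/(jωC) = -j/(ω·C) = 0 - j33.86 Ω
Step 3 — Series combination: Z_total = R + C = 29.1 - j33.86 Ω = 44.65∠-49.3° Ω.
Step 4 — Power factor: PF = cos(φ) = Re(Z)/|Z| = 29.1/44.649 = 0.6518.
Step 5 — Type: Im(Z) = -33.86 ⇒ leading (phase φ = -49.3°).

PF = 0.6518 (leading, φ = -49.3°)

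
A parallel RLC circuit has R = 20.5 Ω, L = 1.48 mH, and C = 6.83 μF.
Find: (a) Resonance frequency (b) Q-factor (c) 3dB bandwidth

Step 1 — Resonance: ω₀ = 1/√(LC) = 1/√(0.00148·6.83e-06) = 9946 rad/s.
Step 2 — f₀ = ω₀/(2π) = 1583 Hz.
Step 3 — Parallel Q: Q = R/(ω₀L) = 20.5/(9946·0.00148) = 1.393.
Step 4 — Bandwidth: Δω = ω₀/Q = 7142 rad/s; BW = Δω/(2π) = 1137 Hz.

(a) f₀ = 1583 Hz  (b) Q = 1.393  (c) BW = 1137 Hz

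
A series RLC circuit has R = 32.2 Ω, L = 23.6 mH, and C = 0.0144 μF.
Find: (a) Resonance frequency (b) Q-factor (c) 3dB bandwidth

Step 1 — Resonance: ω₀ = 1/√(LC) = 1/√(0.0236·1.44e-08) = 5.425e+04 rad/s.
Step 2 — f₀ = ω₀/(2π) = 8633 Hz.
Step 3 — Series Q: Q = ω₀L/R = 5.425e+04·0.0236/32.2 = 39.76.
Step 4 — Bandwidth: Δω = ω₀/Q = 1364 rad/s; BW = Δω/(2π) = 217.2 Hz.

(a) f₀ = 8633 Hz  (b) Q = 39.76  (c) BW = 217.2 Hz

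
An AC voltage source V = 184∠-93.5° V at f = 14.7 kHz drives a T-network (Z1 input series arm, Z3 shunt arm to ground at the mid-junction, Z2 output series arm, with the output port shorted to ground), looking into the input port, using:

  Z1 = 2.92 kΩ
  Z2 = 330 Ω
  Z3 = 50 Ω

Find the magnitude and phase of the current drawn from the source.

Step 1 — Angular frequency: ω = 2π·f = 2π·1.47e+04 = 9.236e+04 rad/s.
Step 2 — Component impedances:
  Z1: Z = R = 2920 Ω
  Z2: Z = R = 330 Ω
  Z3: Z = R = 50 Ω
Step 3 — With the output port shorted to ground, the output series arm Z2 runs from the junction to ground; the shunt arm Z3 also runs from the junction to ground. They appear in parallel: Z3 || Z2 = 43.42 Ω.
Step 4 — Series with input arm Z1: Z_in = Z1 + (Z3 || Z2) = 2963 Ω = 2963∠0.0° Ω.
Step 5 — Source phasor: V = 184∠-93.5° V = -11.23 - j183.7 V.
Step 6 — Ohm's law: I = V / Z_total = (-11.23 - j183.7) / (2963) = -0.003791 - j0.06197 A.
Step 7 — Convert to polar: |I| = 0.06209 A, ∠I = -93.5°.

I = 0.06209∠-93.5° A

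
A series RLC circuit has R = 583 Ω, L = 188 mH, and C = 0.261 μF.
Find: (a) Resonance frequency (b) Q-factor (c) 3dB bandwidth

Step 1 — Resonance: ω₀ = 1/√(LC) = 1/√(0.188·2.61e-07) = 4514 rad/s.
Step 2 — f₀ = ω₀/(2π) = 718.5 Hz.
Step 3 — Series Q: Q = ω₀L/R = 4514·0.188/583 = 1.456.
Step 4 — Bandwidth: Δω = ω₀/Q = 3101 rad/s; BW = Δω/(2π) = 493.5 Hz.

(a) f₀ = 718.5 Hz  (b) Q = 1.456  (c) BW = 493.5 Hz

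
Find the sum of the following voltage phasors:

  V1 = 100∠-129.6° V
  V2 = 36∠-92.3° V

Step 1 — Convert each phasor to rectangular form:
  V1 = 100·(cos(-129.6°) + j·sin(-129.6°)) = -63.74 - j77.05 V
  V2 = 36·(cos(-92.3°) + j·sin(-92.3°)) = -1.445 - j35.97 V
Step 2 — Sum components: V_total = -65.19 - j113 V.
Step 3 — Convert to polar: |V_total| = 130.5 V, ∠V_total = -120.0°.

V_total = 130.5∠-120.0° V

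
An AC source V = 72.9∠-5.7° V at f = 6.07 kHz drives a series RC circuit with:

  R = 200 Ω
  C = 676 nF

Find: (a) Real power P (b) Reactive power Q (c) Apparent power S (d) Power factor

Step 1 — Angular frequency: ω = 2π·f = 2π·6070 = 3.814e+04 rad/s.
Step 2 — Component impedances:
  R: Z = R = 200 Ω
  C: Z = 1/(jωC) = -j/(ω·C) = 0 - j38.79 Ω
Step 3 — Series combination: Z_total = R + C = 200 - j38.79 Ω = 203.7∠-11.0° Ω.
Step 4 — Source phasor: V = 72.9∠-5.7° V = 72.54 - j7.24 V.
Step 5 — Current: I = V / Z = 0.3563 + j0.0329 A = 0.3578∠5.3° A.
Step 6 — Complex power: S = V·I* = 25.61 - j4.966 VA.
Step 7 — Real power: P = Re(S) = 25.61 W.
Step 8 — Reactive power: Q = Im(S) = -4.966 VAR.
Step 9 — Apparent power: |S| = 26.09 VA.
Step 10 — Power factor: PF = P/|S| = 0.9817 (leading).

(a) P = 25.61 W  (b) Q = -4.966 VAR  (c) S = 26.09 VA  (d) PF = 0.9817 (leading)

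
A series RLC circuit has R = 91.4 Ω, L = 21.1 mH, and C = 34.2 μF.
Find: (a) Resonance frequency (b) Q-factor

Step 1 — Resonance condition Im(Z)=0 gives ω₀ = 1/√(LC).
Step 2 — ω₀ = 1/√(0.0211·3.42e-05) = 1177 rad/s.
Step 3 — f₀ = ω₀/(2π) = 187.4 Hz.
Step 4 — Series Q: Q = ω₀L/R = 1177·0.0211/91.4 = 0.2718.

(a) f₀ = 187.4 Hz  (b) Q = 0.2718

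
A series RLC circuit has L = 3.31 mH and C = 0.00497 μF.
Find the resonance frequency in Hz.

Step 1 — Resonance condition Im(Z)=0 gives ω₀ = 1/√(LC).
Step 2 — ω₀ = 1/√(0.00331·4.97e-09) = 2.466e+05 rad/s.
Step 3 — f₀ = ω₀/(2π) = 3.924e+04 Hz.

f₀ = 3.924e+04 Hz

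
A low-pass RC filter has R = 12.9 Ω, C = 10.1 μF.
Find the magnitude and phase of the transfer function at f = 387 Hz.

Step 1 — Angular frequency: ω = 2π·387 = 2432 rad/s.
Step 2 — Transfer function: H(jω) = 1/(1 + jωRC).
Step 3 — Denominator: 1 + jωRC = 1 + j·2432·12.9·1.01e-05 = 1 + j0.3168.
Step 4 — H = 0.9088 - j0.2879.
Step 5 — Magnitude: |H| = 0.9533 (-0.4 dB); phase: φ = -17.6°.

|H| = 0.9533 (-0.4 dB), φ = -17.6°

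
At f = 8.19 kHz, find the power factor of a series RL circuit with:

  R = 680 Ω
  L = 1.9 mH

Step 1 — Angular frequency: ω = 2π·f = 2π·8190 = 5.146e+04 rad/s.
Step 2 — Component impedances:
  R: Z = R = 680 Ω
  L: Z = jωL = j·5.146e+04·0.0019 = 0 + j97.77 Ω
Step 3 — Series combination: Z_total = R + L = 680 + j97.77 Ω = 687∠8.2° Ω.
Step 4 — Power factor: PF = cos(φ) = Re(Z)/|Z| = 680/687 = 0.9898.
Step 5 — Type: Im(Z) = 97.77 ⇒ lagging (phase φ = 8.2°).

PF = 0.9898 (lagging, φ = 8.2°)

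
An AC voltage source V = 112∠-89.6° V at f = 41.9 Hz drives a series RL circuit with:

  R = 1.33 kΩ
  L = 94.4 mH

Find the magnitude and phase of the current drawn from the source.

Step 1 — Angular frequency: ω = 2π·f = 2π·41.9 = 263.3 rad/s.
Step 2 — Component impedances:
  R: Z = R = 1330 Ω
  L: Z = jωL = j·263.3·0.0944 = 0 + j24.85 Ω
Step 3 — Series combination: Z_total = R + L = 1330 + j24.85 Ω = 1330∠1.1° Ω.
Step 4 — Source phasor: V = 112∠-89.6° V = 0.7819 - j112 V.
Step 5 — Ohm's law: I = V / Z_total = (0.7819 - j112) / (1330 + j24.85) = -0.0009853 - j0.08419 A.
Step 6 — Convert to polar: |I| = 0.0842 A, ∠I = -90.7°.

I = 0.0842∠-90.7° A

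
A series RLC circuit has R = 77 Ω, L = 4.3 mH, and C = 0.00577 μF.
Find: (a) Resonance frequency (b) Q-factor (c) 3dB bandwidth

Step 1 — Resonance: ω₀ = 1/√(LC) = 1/√(0.0043·5.77e-09) = 2.008e+05 rad/s.
Step 2 — f₀ = ω₀/(2π) = 3.195e+04 Hz.
Step 3 — Series Q: Q = ω₀L/R = 2.008e+05·0.0043/77 = 11.21.
Step 4 — Bandwidth: Δω = ω₀/Q = 1.791e+04 rad/s; BW = Δω/(2π) = 2850 Hz.

(a) f₀ = 3.195e+04 Hz  (b) Q = 11.21  (c) BW = 2850 Hz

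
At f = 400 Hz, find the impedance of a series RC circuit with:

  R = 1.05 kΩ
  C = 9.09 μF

Step 1 — Angular frequency: ω = 2π·f = 2π·400 = 2513 rad/s.
Step 2 — Component impedances:
  R: Z = R = 1050 Ω
  C: Z = 1/(jωC) = -j/(ω·C) = 0 - j43.77 Ω
Step 3 — Series combination: Z_total = R + C = 1050 - j43.77 Ω = 1051∠-2.4° Ω.

Z = 1050 - j43.77 Ω = 1051∠-2.4° Ω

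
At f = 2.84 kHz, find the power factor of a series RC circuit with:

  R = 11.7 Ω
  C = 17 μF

Step 1 — Angular frequency: ω = 2π·f = 2π·2840 = 1.784e+04 rad/s.
Step 2 — Component impedances:
  R: Z = R = 11.7 Ω
  C: Z = 1/(jωC) = -j/(ω·C) = 0 - j3.296 Ω
Step 3 — Series combination: Z_total = R + C = 11.7 - j3.296 Ω = 12.16∠-15.7° Ω.
Step 4 — Power factor: PF = cos(φ) = Re(Z)/|Z| = 11.7/12.156 = 0.9625.
Step 5 — Type: Im(Z) = -3.296 ⇒ leading (phase φ = -15.7°).

PF = 0.9625 (leading, φ = -15.7°)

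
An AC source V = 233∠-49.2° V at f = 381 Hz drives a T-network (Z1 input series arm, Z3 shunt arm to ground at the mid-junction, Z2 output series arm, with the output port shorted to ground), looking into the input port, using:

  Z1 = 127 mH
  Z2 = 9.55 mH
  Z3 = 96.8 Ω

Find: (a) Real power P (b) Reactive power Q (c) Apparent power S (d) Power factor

Step 1 — Angular frequency: ω = 2π·f = 2π·381 = 2394 rad/s.
Step 2 — Component impedances:
  Z1: Z = jωL = j·2394·0.127 = 0 + j304 Ω
  Z2: Z = jωL = j·2394·0.00955 = 0 + j22.86 Ω
  Z3: Z = R = 96.8 Ω
Step 3 — With the output port shorted to ground, the output series arm Z2 runs from the junction to ground; the shunt arm Z3 also runs from the junction to ground. They appear in parallel: Z3 || Z2 = 5.114 + j21.65 Ω.
Step 4 — Series with input arm Z1: Z_in = Z1 + (Z3 || Z2) = 5.114 + j325.7 Ω = 325.7∠89.1° Ω.
Step 5 — Source phasor: V = 233∠-49.2° V = 152.2 - j176.4 V.
Step 6 — Current: I = V / Z = -0.5341 - j0.4759 A = 0.7153∠-138.3° A.
Step 7 — Complex power: S = V·I* = 2.617 + j166.7 VA.
Step 8 — Real power: P = Re(S) = 2.617 W.
Step 9 — Reactive power: Q = Im(S) = 166.7 VAR.
Step 10 — Apparent power: |S| = 166.7 VA.
Step 11 — Power factor: PF = P/|S| = 0.0157 (lagging).

(a) P = 2.617 W  (b) Q = 166.7 VAR  (c) S = 166.7 VA  (d) PF = 0.0157 (lagging)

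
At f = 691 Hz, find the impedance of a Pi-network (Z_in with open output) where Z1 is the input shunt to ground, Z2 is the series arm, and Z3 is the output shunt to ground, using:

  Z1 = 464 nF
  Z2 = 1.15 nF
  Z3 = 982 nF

Step 1 — Angular frequency: ω = 2π·f = 2π·691 = 4342 rad/s.
Step 2 — Component impedances:
  Z1: Z = 1/(jωC) = -j/(ω·C) = 0 - j496.4 Ω
  Z2: Z = 1/(jωC) = -j/(ω·C) = 0 - j2.003e+05 Ω
  Z3: Z = 1/(jωC) = -j/(ω·C) = 0 - j234.5 Ω
Step 3 — With open output, the series arm Z2 and the output shunt Z3 appear in series to ground: Z2 + Z3 = 0 - j2.005e+05 Ω.
Step 4 — Parallel with input shunt Z1: Z_in = Z1 || (Z2 + Z3) = 0 - j495.2 Ω = 495.2∠-90.0° Ω.

Z = 0 - j495.2 Ω = 495.2∠-90.0° Ω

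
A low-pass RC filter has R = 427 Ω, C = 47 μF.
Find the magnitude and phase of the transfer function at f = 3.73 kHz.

Step 1 — Angular frequency: ω = 2π·3730 = 2.344e+04 rad/s.
Step 2 — Transfer function: H(jω) = 1/(1 + jωRC).
Step 3 — Denominator: 1 + jωRC = 1 + j·2.344e+04·427·4.7e-05 = 1 + j470.3.
Step 4 — H = 4.52e-06 - j0.002126.
Step 5 — Magnitude: |H| = 0.002126 (-53.4 dB); phase: φ = -89.9°.

|H| = 0.002126 (-53.4 dB), φ = -89.9°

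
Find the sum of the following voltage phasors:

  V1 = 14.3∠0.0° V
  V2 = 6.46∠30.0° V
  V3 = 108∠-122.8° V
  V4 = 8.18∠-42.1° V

Step 1 — Convert each phasor to rectangular form:
  V1 = 14.3·(cos(0.0°) + j·sin(0.0°)) = 14.3 V
  V2 = 6.46·(cos(30.0°) + j·sin(30.0°)) = 5.595 + j3.23 V
  V3 = 108·(cos(-122.8°) + j·sin(-122.8°)) = -58.5 - j90.78 V
  V4 = 8.18·(cos(-42.1°) + j·sin(-42.1°)) = 6.069 - j5.484 V
Step 2 — Sum components: V_total = -32.54 - j93.04 V.
Step 3 — Convert to polar: |V_total| = 98.56 V, ∠V_total = -109.3°.

V_total = 98.56∠-109.3° V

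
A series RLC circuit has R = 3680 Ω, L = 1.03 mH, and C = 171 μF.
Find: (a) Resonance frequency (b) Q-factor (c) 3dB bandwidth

Step 1 — Resonance condition Im(Z)=0 gives ω₀ = 1/√(LC).
Step 2 — ω₀ = 1/√(0.00103·0.000171) = 2383 rad/s.
Step 3 — f₀ = ω₀/(2π) = 379.2 Hz.
Step 4 — Series Q: Q = ω₀L/R = 2383·0.00103/3680 = 0.0006669.
Step 5 — 3dB bandwidth: Δω = ω₀/Q = 3.573e+06 rad/s; BW = Δω/(2π) = 5.686e+05 Hz.

(a) f₀ = 379.2 Hz  (b) Q = 0.0006669  (c) BW = 5.686e+05 Hz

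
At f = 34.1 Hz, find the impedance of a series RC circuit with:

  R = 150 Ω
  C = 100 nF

Step 1 — Angular frequency: ω = 2π·f = 2π·34.1 = 214.3 rad/s.
Step 2 — Component impedances:
  R: Z = R = 150 Ω
  C: Z = 1/(jωC) = -j/(ω·C) = 0 - j4.667e+04 Ω
Step 3 — Series combination: Z_total = R + C = 150 - j4.667e+04 Ω = 4.667e+04∠-89.8° Ω.

Z = 150 - j4.667e+04 Ω = 4.667e+04∠-89.8° Ω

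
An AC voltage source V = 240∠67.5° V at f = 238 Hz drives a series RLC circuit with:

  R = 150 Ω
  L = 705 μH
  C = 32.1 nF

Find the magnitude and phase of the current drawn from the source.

Step 1 — Angular frequency: ω = 2π·f = 2π·238 = 1495 rad/s.
Step 2 — Component impedances:
  R: Z = R = 150 Ω
  L: Z = jωL = j·1495·0.000705 = 0 + j1.054 Ω
  C: Z = 1/(jωC) = -j/(ω·C) = 0 - j2.083e+04 Ω
Step 3 — Series combination: Z_total = R + L + C = 150 - j2.083e+04 Ω = 2.083e+04∠-89.6° Ω.
Step 4 — Source phasor: V = 240∠67.5° V = 91.84 + j221.7 V.
Step 5 — Ohm's law: I = V / Z_total = (91.84 + j221.7) / (150 - j2.083e+04) = -0.01061 + j0.004485 A.
Step 6 — Convert to polar: |I| = 0.01152 A, ∠I = 157.1°.

I = 0.01152∠157.1° A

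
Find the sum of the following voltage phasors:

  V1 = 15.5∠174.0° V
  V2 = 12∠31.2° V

Step 1 — Convert each phasor to rectangular form:
  V1 = 15.5·(cos(174.0°) + j·sin(174.0°)) = -15.42 + j1.62 V
  V2 = 12·(cos(31.2°) + j·sin(31.2°)) = 10.26 + j6.216 V
Step 2 — Sum components: V_total = -5.151 + j7.837 V.
Step 3 — Convert to polar: |V_total| = 9.378 V, ∠V_total = 123.3°.

V_total = 9.378∠123.3° V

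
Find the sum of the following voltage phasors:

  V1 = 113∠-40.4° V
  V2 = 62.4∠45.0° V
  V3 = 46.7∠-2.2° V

Step 1 — Convert each phasor to rectangular form:
  V1 = 113·(cos(-40.4°) + j·sin(-40.4°)) = 86.05 - j73.24 V
  V2 = 62.4·(cos(45.0°) + j·sin(45.0°)) = 44.12 + j44.12 V
  V3 = 46.7·(cos(-2.2°) + j·sin(-2.2°)) = 46.67 - j1.793 V
Step 2 — Sum components: V_total = 176.8 - j30.91 V.
Step 3 — Convert to polar: |V_total| = 179.5 V, ∠V_total = -9.9°.

V_total = 179.5∠-9.9° V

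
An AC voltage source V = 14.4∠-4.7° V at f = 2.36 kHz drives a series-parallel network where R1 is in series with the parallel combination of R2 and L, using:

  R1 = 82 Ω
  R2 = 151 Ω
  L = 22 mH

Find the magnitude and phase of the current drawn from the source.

Step 1 — Angular frequency: ω = 2π·f = 2π·2360 = 1.483e+04 rad/s.
Step 2 — Component impedances:
  R1: Z = R = 82 Ω
  R2: Z = R = 151 Ω
  L: Z = jωL = j·1.483e+04·0.022 = 0 + j326.2 Ω
Step 3 — Parallel branch: R2 || L = 1/(1/R2 + 1/L) = 124.4 + j57.56 Ω.
Step 4 — Series with R1: Z_total = R1 + (R2 || L) = 206.4 + j57.56 Ω = 214.2∠15.6° Ω.
Step 5 — Source phasor: V = 14.4∠-4.7° V = 14.35 - j1.18 V.
Step 6 — Ohm's law: I = V / Z_total = (14.35 - j1.18) / (206.4 + j57.56) = 0.06305 - j0.0233 A.
Step 7 — Convert to polar: |I| = 0.06722 A, ∠I = -20.3°.

I = 0.06722∠-20.3° A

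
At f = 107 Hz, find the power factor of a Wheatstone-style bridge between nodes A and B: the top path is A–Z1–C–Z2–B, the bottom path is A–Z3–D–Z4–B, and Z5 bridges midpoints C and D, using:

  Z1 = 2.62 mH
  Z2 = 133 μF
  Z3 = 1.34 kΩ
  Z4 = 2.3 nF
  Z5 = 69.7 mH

Step 1 — Angular frequency: ω = 2π·f = 2π·107 = 672.3 rad/s.
Step 2 — Component impedances:
  Z1: Z = jωL = j·672.3·0.00262 = 0 + j1.761 Ω
  Z2: Z = 1/(jωC) = -j/(ω·C) = 0 - j11.18 Ω
  Z3: Z = R = 1340 Ω
  Z4: Z = 1/(jωC) = -j/(ω·C) = 0 - j6.467e+05 Ω
  Z5: Z = jωL = j·672.3·0.0697 = 0 + j46.86 Ω
Step 3 — Bridge requires nodal analysis (the Z5 bridge couples midpoints C and D, so the two paths cannot be reduced to a simple series/parallel combination). Setting node B to ground and injecting 1 A at node A, the 3-node admittance system at A, C, D solves to V_A = Z_AB = 0.002314 - j9.422 Ω = 9.422∠-90.0° Ω.
Step 4 — Power factor: PF = cos(φ) = Re(Z)/|Z| = 0.002314/9.422 = 0.0002456.
Step 5 — Type: Im(Z) = -9.422 ⇒ leading (phase φ = -90.0°).

PF = 0.0002456 (leading, φ = -90.0°)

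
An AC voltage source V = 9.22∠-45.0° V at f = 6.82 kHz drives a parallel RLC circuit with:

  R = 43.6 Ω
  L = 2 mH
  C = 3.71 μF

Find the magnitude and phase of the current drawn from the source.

Step 1 — Angular frequency: ω = 2π·f = 2π·6820 = 4.285e+04 rad/s.
Step 2 — Component impedances:
  R: Z = R = 43.6 Ω
  L: Z = jωL = j·4.285e+04·0.002 = 0 + j85.7 Ω
  C: Z = 1/(jωC) = -j/(ω·C) = 0 - j6.29 Ω
Step 3 — Parallel combination: 1/Z_total = 1/R + 1/L + 1/C; Z_total = 1.032 - j6.628 Ω = 6.708∠-81.2° Ω.
Step 4 — Source phasor: V = 9.22∠-45.0° V = 6.52 - j6.52 V.
Step 5 — Ohm's law: I = V / Z_total = (6.52 - j6.52) / (1.032 - j6.628) = 1.11 + j0.8109 A.
Step 6 — Convert to polar: |I| = 1.375 A, ∠I = 36.2°.

I = 1.375∠36.2° A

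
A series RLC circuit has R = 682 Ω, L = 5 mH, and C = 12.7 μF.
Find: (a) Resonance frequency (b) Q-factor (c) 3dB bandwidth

Step 1 — Resonance condition Im(Z)=0 gives ω₀ = 1/√(LC).
Step 2 — ω₀ = 1/√(0.005·1.27e-05) = 3968 rad/s.
Step 3 — f₀ = ω₀/(2π) = 631.6 Hz.
Step 4 — Series Q: Q = ω₀L/R = 3968·0.005/682 = 0.02909.
Step 5 — 3dB bandwidth: Δω = ω₀/Q = 1.364e+05 rad/s; BW = Δω/(2π) = 2.171e+04 Hz.

(a) f₀ = 631.6 Hz  (b) Q = 0.02909  (c) BW = 2.171e+04 Hz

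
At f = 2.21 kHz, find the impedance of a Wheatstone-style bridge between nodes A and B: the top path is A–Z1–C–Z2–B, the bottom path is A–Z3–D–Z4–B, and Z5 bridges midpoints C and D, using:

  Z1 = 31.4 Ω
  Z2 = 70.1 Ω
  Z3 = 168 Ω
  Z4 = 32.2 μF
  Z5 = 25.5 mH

Step 1 — Angular frequency: ω = 2π·f = 2π·2210 = 1.389e+04 rad/s.
Step 2 — Component impedances:
  Z1: Z = R = 31.4 Ω
  Z2: Z = R = 70.1 Ω
  Z3: Z = R = 168 Ω
  Z4: Z = 1/(jωC) = -j/(ω·C) = 0 - j2.237 Ω
  Z5: Z = jωL = j·1.389e+04·0.0255 = 0 + j354.1 Ω
Step 3 — Bridge requires nodal analysis (the Z5 bridge couples midpoints C and D, so the two paths cannot be reduced to a simple series/parallel combination). Setting node B to ground and injecting 1 A at node A, the 3-node admittance system at A, C, D solves to V_A = Z_AB = 62.35 + j4.955 Ω = 62.54∠4.5° Ω.

Z = 62.35 + j4.955 Ω = 62.54∠4.5° Ω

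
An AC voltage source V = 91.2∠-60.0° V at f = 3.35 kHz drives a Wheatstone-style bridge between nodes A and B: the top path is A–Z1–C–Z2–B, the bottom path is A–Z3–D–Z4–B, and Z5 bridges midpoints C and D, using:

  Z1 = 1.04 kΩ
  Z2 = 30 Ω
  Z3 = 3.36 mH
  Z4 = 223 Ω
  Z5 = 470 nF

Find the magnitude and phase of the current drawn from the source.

Step 1 — Angular frequency: ω = 2π·f = 2π·3350 = 2.105e+04 rad/s.
Step 2 — Component impedances:
  Z1: Z = R = 1040 Ω
  Z2: Z = R = 30 Ω
  Z3: Z = jωL = j·2.105e+04·0.00336 = 0 + j70.72 Ω
  Z4: Z = R = 223 Ω
  Z5: Z = 1/(jωC) = -j/(ω·C) = 0 - j101.1 Ω
Step 3 — Bridge requires nodal analysis (the Z5 bridge couples midpoints C and D, so the two paths cannot be reduced to a simple series/parallel combination). Setting node B to ground and injecting 1 A at node A, the 3-node admittance system at A, C, D solves to V_A = Z_AB = 52.65 + j3.338 Ω = 52.76∠3.6° Ω.
Step 4 — Source phasor: V = 91.2∠-60.0° V = 45.6 - j78.98 V.
Step 5 — Ohm's law: I = V / Z_total = (45.6 - j78.98) / (52.65 + j3.338) = 0.7679 - j1.549 A.
Step 6 — Convert to polar: |I| = 1.729 A, ∠I = -63.6°.

I = 1.729∠-63.6° A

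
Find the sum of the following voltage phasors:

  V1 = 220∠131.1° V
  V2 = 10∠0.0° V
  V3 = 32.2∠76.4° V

Step 1 — Convert each phasor to rectangular form:
  V1 = 220·(cos(131.1°) + j·sin(131.1°)) = -144.6 + j165.8 V
  V2 = 10·(cos(0.0°) + j·sin(0.0°)) = 10 V
  V3 = 32.2·(cos(76.4°) + j·sin(76.4°)) = 7.572 + j31.3 V
Step 2 — Sum components: V_total = -127.1 + j197.1 V.
Step 3 — Convert to polar: |V_total| = 234.5 V, ∠V_total = 122.8°.

V_total = 234.5∠122.8° V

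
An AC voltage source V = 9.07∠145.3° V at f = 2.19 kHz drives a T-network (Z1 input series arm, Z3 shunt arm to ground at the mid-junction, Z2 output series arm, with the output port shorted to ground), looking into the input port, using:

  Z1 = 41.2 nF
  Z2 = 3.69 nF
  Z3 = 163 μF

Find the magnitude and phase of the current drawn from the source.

Step 1 — Angular frequency: ω = 2π·f = 2π·2190 = 1.376e+04 rad/s.
Step 2 — Component impedances:
  Z1: Z = 1/(jωC) = -j/(ω·C) = 0 - j1764 Ω
  Z2: Z = 1/(jωC) = -j/(ω·C) = 0 - j1.969e+04 Ω
  Z3: Z = 1/(jωC) = -j/(ω·C) = 0 - j0.4458 Ω
Step 3 — With the output port shorted to ground, the output series arm Z2 runs from the junction to ground; the shunt arm Z3 also runs from the junction to ground. They appear in parallel: Z3 || Z2 = 0 - j0.4458 Ω.
Step 4 — Series with input arm Z1: Z_in = Z1 + (Z3 || Z2) = 0 - j1764 Ω = 1764∠-90.0° Ω.
Step 5 — Source phasor: V = 9.07∠145.3° V = -7.457 + j5.163 V.
Step 6 — Ohm's law: I = V / Z_total = (-7.457 + j5.163) / (0 - j1764) = -0.002926 - j0.004226 A.
Step 7 — Convert to polar: |I| = 0.005141 A, ∠I = -124.7°.

I = 0.005141∠-124.7° A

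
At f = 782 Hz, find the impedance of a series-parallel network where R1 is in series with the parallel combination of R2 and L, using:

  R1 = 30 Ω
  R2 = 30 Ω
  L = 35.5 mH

Step 1 — Angular frequency: ω = 2π·f = 2π·782 = 4913 rad/s.
Step 2 — Component impedances:
  R1: Z = R = 30 Ω
  R2: Z = R = 30 Ω
  L: Z = jωL = j·4913·0.0355 = 0 + j174.4 Ω
Step 3 — Parallel branch: R2 || L = 1/(1/R2 + 1/L) = 29.14 + j5.011 Ω.
Step 4 — Series with R1: Z_total = R1 + (R2 || L) = 59.14 + j5.011 Ω = 59.35∠4.8° Ω.

Z = 59.14 + j5.011 Ω = 59.35∠4.8° Ω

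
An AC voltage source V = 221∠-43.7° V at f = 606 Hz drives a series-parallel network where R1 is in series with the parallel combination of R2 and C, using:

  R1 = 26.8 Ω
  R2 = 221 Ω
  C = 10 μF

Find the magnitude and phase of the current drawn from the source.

Step 1 — Angular frequency: ω = 2π·f = 2π·606 = 3808 rad/s.
Step 2 — Component impedances:
  R1: Z = R = 26.8 Ω
  R2: Z = R = 221 Ω
  C: Z = 1/(jωC) = -j/(ω·C) = 0 - j26.26 Ω
Step 3 — Parallel branch: R2 || C = 1/(1/R2 + 1/C) = 3.078 - j25.9 Ω.
Step 4 — Series with R1: Z_total = R1 + (R2 || C) = 29.88 - j25.9 Ω = 39.54∠-40.9° Ω.
Step 5 — Source phasor: V = 221∠-43.7° V = 159.8 - j152.7 V.
Step 6 — Ohm's law: I = V / Z_total = (159.8 - j152.7) / (29.88 - j25.9) = 5.583 - j0.2713 A.
Step 7 — Convert to polar: |I| = 5.589 A, ∠I = -2.8°.

I = 5.589∠-2.8° A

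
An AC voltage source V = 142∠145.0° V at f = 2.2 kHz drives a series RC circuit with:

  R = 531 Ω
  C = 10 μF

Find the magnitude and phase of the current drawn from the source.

Step 1 — Angular frequency: ω = 2π·f = 2π·2200 = 1.382e+04 rad/s.
Step 2 — Component impedances:
  R: Z = R = 531 Ω
  C: Z = 1/(jωC) = -j/(ω·C) = 0 - j7.234 Ω
Step 3 — Series combination: Z_total = R + C = 531 - j7.234 Ω = 531∠-0.8° Ω.
Step 4 — Source phasor: V = 142∠145.0° V = -116.3 + j81.45 V.
Step 5 — Ohm's law: I = V / Z_total = (-116.3 + j81.45) / (531 - j7.234) = -0.2211 + j0.1504 A.
Step 6 — Convert to polar: |I| = 0.2674 A, ∠I = 145.8°.

I = 0.2674∠145.8° A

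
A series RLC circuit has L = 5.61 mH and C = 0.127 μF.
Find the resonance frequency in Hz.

Step 1 — Resonance condition Im(Z)=0 gives ω₀ = 1/√(LC).
Step 2 — ω₀ = 1/√(0.00561·1.27e-07) = 3.746e+04 rad/s.
Step 3 — f₀ = ω₀/(2π) = 5963 Hz.

f₀ = 5963 Hz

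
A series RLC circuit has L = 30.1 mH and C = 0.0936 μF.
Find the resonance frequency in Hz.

Step 1 — Resonance condition Im(Z)=0 gives ω₀ = 1/√(LC).
Step 2 — ω₀ = 1/√(0.0301·9.36e-08) = 1.884e+04 rad/s.
Step 3 — f₀ = ω₀/(2π) = 2998 Hz.

f₀ = 2998 Hz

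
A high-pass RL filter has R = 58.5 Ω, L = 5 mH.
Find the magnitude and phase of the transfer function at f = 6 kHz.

Step 1 — Angular frequency: ω = 2π·6000 = 3.77e+04 rad/s.
Step 2 — Transfer function: H(jω) = jωL/(R + jωL).
Step 3 — Numerator jωL = j·188.5; denominator R + jωL = 58.5 + j188.5.
Step 4 — H = 0.9121 + j0.2831.
Step 5 — Magnitude: |H| = 0.9551 (-0.4 dB); phase: φ = 17.2°.

|H| = 0.9551 (-0.4 dB), φ = 17.2°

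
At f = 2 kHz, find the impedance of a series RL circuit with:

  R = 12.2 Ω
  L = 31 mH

Step 1 — Angular frequency: ω = 2π·f = 2π·2000 = 1.257e+04 rad/s.
Step 2 — Component impedances:
  R: Z = R = 12.2 Ω
  L: Z = jωL = j·1.257e+04·0.031 = 0 + j389.6 Ω
Step 3 — Series combination: Z_total = R + L = 12.2 + j389.6 Ω = 389.7∠88.2° Ω.

Z = 12.2 + j389.6 Ω = 389.7∠88.2° Ω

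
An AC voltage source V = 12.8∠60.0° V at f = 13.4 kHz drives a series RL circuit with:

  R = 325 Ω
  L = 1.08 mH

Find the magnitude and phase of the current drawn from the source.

Step 1 — Angular frequency: ω = 2π·f = 2π·1.34e+04 = 8.419e+04 rad/s.
Step 2 — Component impedances:
  R: Z = R = 325 Ω
  L: Z = jωL = j·8.419e+04·0.00108 = 0 + j90.93 Ω
Step 3 — Series combination: Z_total = R + L = 325 + j90.93 Ω = 337.5∠15.6° Ω.
Step 4 — Source phasor: V = 12.8∠60.0° V = 6.4 + j11.09 V.
Step 5 — Ohm's law: I = V / Z_total = (6.4 + j11.09) / (325 + j90.93) = 0.02711 + j0.02652 A.
Step 6 — Convert to polar: |I| = 0.03793 A, ∠I = 44.4°.

I = 0.03793∠44.4° A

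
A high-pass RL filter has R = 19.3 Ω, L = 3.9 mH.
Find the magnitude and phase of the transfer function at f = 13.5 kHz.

Step 1 — Angular frequency: ω = 2π·1.35e+04 = 8.482e+04 rad/s.
Step 2 — Transfer function: H(jω) = jωL/(R + jωL).
Step 3 — Numerator jωL = j·330.8; denominator R + jωL = 19.3 + j330.8.
Step 4 — H = 0.9966 + j0.05814.
Step 5 — Magnitude: |H| = 0.9983 (-0.0 dB); phase: φ = 3.3°.

|H| = 0.9983 (-0.0 dB), φ = 3.3°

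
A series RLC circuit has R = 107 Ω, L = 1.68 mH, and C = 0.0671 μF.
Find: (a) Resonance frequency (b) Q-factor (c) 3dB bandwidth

Step 1 — Resonance condition Im(Z)=0 gives ω₀ = 1/√(LC).
Step 2 — ω₀ = 1/√(0.00168·6.71e-08) = 9.419e+04 rad/s.
Step 3 — f₀ = ω₀/(2π) = 1.499e+04 Hz.
Step 4 — Series Q: Q = ω₀L/R = 9.419e+04·0.00168/107 = 1.479.
Step 5 — 3dB bandwidth: Δω = ω₀/Q = 6.369e+04 rad/s; BW = Δω/(2π) = 1.014e+04 Hz.

(a) f₀ = 1.499e+04 Hz  (b) Q = 1.479  (c) BW = 1.014e+04 Hz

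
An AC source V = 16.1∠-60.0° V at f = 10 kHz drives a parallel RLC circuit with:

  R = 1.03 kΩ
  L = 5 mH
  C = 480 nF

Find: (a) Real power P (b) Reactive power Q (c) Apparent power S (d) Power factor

Step 1 — Angular frequency: ω = 2π·f = 2π·1e+04 = 6.283e+04 rad/s.
Step 2 — Component impedances:
  R: Z = R = 1030 Ω
  L: Z = jωL = j·6.283e+04·0.005 = 0 + j314.2 Ω
  C: Z = 1/(jωC) = -j/(ω·C) = 0 - j33.16 Ω
Step 3 — Parallel combination: 1/Z_total = 1/R + 1/L + 1/C; Z_total = 1.332 - j37.02 Ω = 37.05∠-87.9° Ω.
Step 4 — Source phasor: V = 16.1∠-60.0° V = 8.05 - j13.94 V.
Step 5 — Current: I = V / Z = 0.3839 + j0.2036 A = 0.4346∠27.9° A.
Step 6 — Complex power: S = V·I* = 0.2517 - j6.992 VA.
Step 7 — Real power: P = Re(S) = 0.2517 W.
Step 8 — Reactive power: Q = Im(S) = -6.992 VAR.
Step 9 — Apparent power: |S| = 6.997 VA.
Step 10 — Power factor: PF = P/|S| = 0.03597 (leading).

(a) P = 0.2517 W  (b) Q = -6.992 VAR  (c) S = 6.997 VA  (d) PF = 0.03597 (leading)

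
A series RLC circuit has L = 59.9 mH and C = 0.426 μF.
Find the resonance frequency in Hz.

Step 1 — Resonance condition Im(Z)=0 gives ω₀ = 1/√(LC).
Step 2 — ω₀ = 1/√(0.0599·4.26e-07) = 6260 rad/s.
Step 3 — f₀ = ω₀/(2π) = 996.3 Hz.

f₀ = 996.3 Hz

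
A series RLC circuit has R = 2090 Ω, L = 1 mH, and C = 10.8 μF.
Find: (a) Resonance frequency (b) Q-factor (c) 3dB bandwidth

Step 1 — Resonance: ω₀ = 1/√(LC) = 1/√(0.001·1.08e-05) = 9623 rad/s.
Step 2 — f₀ = ω₀/(2π) = 1531 Hz.
Step 3 — Series Q: Q = ω₀L/R = 9623·0.001/2090 = 0.004604.
Step 4 — Bandwidth: Δω = ω₀/Q = 2.09e+06 rad/s; BW = Δω/(2π) = 3.326e+05 Hz.

(a) f₀ = 1531 Hz  (b) Q = 0.004604  (c) BW = 3.326e+05 Hz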